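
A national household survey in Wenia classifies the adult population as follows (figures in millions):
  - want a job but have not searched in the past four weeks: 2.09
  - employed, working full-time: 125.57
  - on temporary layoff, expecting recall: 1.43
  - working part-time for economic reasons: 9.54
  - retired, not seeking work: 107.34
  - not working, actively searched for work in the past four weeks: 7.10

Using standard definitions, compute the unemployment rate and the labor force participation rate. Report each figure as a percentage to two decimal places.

Employed = 125.57 + 9.54 = 135.11 million (anyone who worked, including part-time for economic reasons, counts as employed).
Unemployed = 1.43 + 7.10 = 8.53 million (jobless and actively searching, or on temporary layoff).
Labor force = 135.11 + 8.53 = 143.64 million.
Not in labor force = 2.09 + 107.34 = 109.43 million (those not working and not actively searching are outside the labor force — including those who want a job but have given up searching).
Civilian working-age population = 143.64 + 109.43 = 253.07 million.
Unemployment rate = 8.53 / 143.64 = 5.94%.
Labor force participation rate = 143.64 / 253.07 = 56.76%.

Unemployment rate ≈ 5.94%; labor force participation rate ≈ 56.76%.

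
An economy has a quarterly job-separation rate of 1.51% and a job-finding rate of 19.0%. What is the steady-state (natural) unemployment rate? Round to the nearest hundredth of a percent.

At steady state the flows balance: s·E = f·U, so U/(E+U) = s/(s+f).
u* = 1.51 / (1.51 + 19.0) = 1.51 / 20.51 = 7.36%.

Steady-state unemployment rate ≈ 7.36%.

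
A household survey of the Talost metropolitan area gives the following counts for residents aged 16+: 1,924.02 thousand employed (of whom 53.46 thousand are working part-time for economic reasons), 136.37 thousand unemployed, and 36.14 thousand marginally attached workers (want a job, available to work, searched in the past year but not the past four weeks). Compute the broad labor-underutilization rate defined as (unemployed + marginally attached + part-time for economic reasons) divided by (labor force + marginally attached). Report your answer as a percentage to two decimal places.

Broad underutilization rate ≈ 10.78%.

Labor force = 1,924.02 + 136.37 = 2,060.39 thousand.
Numerator = 136.37 + 36.14 + 53.46 = 225.97 thousand.
Denominator = 2,060.39 + 36.14 = 2,096.53 thousand.
Broad rate = 225.97 / 2,096.53 = 10.78%.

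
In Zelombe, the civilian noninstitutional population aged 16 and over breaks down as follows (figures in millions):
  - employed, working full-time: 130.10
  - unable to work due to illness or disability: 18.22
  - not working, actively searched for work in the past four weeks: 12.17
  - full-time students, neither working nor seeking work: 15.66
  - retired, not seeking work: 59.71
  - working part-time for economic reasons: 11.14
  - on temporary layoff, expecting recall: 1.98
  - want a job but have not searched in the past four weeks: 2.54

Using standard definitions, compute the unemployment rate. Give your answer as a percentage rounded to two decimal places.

Unemployment rate ≈ 9.11%.

Employed = 130.10 + 11.14 = 141.24 million (anyone who worked, including part-time for economic reasons, counts as employed).
Unemployed = 12.17 + 1.98 = 14.15 million (jobless and actively searching, or on temporary layoff).
Labor force = 141.24 + 14.15 = 155.39 million.
Unemployment rate = 14.15 / 155.39 = 9.11%.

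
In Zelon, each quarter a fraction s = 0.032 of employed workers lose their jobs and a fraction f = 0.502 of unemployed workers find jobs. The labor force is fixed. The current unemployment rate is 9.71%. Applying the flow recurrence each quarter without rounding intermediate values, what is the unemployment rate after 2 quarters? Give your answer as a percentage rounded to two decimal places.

Unemployment rate after two quarters ≈ 6.80%.

With a fixed labor force, u_{t+1} = u_t + s·(1−u_t) − f·u_t = u_t·(1−s−f) + s.
Here 1−s−f = 0.466 and s = 0.032.
u_1 = 0.097100 × 0.466 + 0.032 = 0.077249.
u_2 = 0.077249 × 0.466 + 0.032 = 0.067998.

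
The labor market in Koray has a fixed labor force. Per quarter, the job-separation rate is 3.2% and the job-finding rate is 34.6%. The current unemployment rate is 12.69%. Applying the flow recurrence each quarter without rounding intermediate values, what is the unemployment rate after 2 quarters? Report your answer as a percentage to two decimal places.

With a fixed labor force, u_{t+1} = u_t + s·(1−u_t) − f·u_t = u_t·(1−s−f) + s.
Here 1−s−f = 0.622 and s = 0.032.
u_1 = 0.126900 × 0.622 + 0.032 = 0.110932.
u_2 = 0.110932 × 0.622 + 0.032 = 0.101000.

Unemployment rate after two quarters ≈ 10.10%.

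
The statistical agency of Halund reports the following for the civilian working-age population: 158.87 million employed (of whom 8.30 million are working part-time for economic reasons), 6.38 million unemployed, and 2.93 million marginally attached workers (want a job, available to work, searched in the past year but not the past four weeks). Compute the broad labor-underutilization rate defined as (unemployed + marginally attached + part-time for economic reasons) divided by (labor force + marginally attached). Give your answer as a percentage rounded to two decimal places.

Labor force = 158.87 + 6.38 = 165.25 million.
Numerator = 6.38 + 2.93 + 8.30 = 17.61 million.
Denominator = 165.25 + 2.93 = 168.18 million.
Broad rate = 17.61 / 168.18 = 10.47%.

Broad underutilization rate ≈ 10.47%.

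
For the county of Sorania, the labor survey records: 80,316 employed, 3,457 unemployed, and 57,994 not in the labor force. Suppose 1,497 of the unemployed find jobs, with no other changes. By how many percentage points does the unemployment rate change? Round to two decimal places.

The unemployment rate changes by −1.79 percentage points.

Initially, labor force = 80,316 + 3,457 = 83,773, so u = 3,457/83,773 = 4.13%.
After the change, unemployed falls and employed rises by 1,497; labor force unchanged → E = 81,813, U = 1,960, labor force = 83,773.
New unemployment rate = 1,960 / 83,773 = 2.34%.
Change = 2.34% − 4.13% = −1.79 percentage points.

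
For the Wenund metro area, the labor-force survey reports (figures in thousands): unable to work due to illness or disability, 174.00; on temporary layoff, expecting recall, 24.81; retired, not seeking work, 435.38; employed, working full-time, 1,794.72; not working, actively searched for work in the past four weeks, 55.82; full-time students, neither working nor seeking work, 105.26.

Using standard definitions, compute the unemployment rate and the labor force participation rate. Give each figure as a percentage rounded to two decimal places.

Unemployment rate ≈ 4.30%; labor force participation rate ≈ 72.41%.

Employed = 1,794.72 thousand.
Unemployed = 24.81 + 55.82 = 80.63 thousand (jobless and actively searching, or on temporary layoff).
Labor force = 1,794.72 + 80.63 = 1,875.35 thousand.
Not in labor force = 174.00 + 435.38 + 105.26 = 714.64 thousand (those not working and not actively searching are outside the labor force).
Civilian working-age population = 1,875.35 + 714.64 = 2,589.99 thousand.
Unemployment rate = 80.63 / 1,875.35 = 4.30%.
Labor force participation rate = 1,875.35 / 2,589.99 = 72.41%.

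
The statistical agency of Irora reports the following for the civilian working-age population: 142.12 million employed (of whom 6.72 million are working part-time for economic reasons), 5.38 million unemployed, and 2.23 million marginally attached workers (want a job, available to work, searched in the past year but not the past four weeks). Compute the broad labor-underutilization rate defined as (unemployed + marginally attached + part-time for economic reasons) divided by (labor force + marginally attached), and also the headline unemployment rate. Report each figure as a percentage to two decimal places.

Labor force = 142.12 + 5.38 = 147.50 million.
Numerator = 5.38 + 2.23 + 6.72 = 14.33 million.
Denominator = 147.50 + 2.23 = 149.73 million.
Broad rate = 14.33 / 149.73 = 9.57%.
Headline unemployment rate = 5.38 / 147.50 = 3.65%.

Broad underutilization rate ≈ 9.57%; headline unemployment rate ≈ 3.65%.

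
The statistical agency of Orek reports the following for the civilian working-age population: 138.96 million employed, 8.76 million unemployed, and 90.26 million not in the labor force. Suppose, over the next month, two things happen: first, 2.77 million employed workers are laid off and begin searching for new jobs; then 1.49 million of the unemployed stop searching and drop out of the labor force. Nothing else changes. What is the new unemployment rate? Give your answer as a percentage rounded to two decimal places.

Initially, labor force = 138.96 + 8.76 = 147.72 million, so u = 8.76/147.72 = 5.93%.
After the first change, employed falls and unemployed rises by 2.77; labor force unchanged → E = 136.19, U = 11.53, labor force = 147.72 million.
After the second change, unemployed and labor force both fall by 1.49 → E = 136.19, U = 10.04, labor force = 146.23 million.
New unemployment rate = 10.04 / 146.23 = 6.87%.

New unemployment rate ≈ 6.87%.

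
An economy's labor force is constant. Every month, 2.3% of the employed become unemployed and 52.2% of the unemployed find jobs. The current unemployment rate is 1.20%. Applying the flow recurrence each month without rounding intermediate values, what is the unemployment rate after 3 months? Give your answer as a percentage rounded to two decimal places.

Unemployment rate after three months ≈ 3.94%.

With a fixed labor force, u_{t+1} = u_t + s·(1−u_t) − f·u_t = u_t·(1−s−f) + s.
Here 1−s−f = 0.455 and s = 0.023.
u_1 = 0.012000 × 0.455 + 0.023 = 0.028460.
u_2 = 0.028460 × 0.455 + 0.023 = 0.035949.
u_3 = 0.035949 × 0.455 + 0.023 = 0.039357.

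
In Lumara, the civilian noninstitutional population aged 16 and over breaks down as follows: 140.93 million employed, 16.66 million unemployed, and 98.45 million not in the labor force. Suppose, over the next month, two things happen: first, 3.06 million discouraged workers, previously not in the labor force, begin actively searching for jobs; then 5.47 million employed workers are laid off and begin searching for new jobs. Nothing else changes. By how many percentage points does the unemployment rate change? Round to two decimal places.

The unemployment rate changes by +5.11 percentage points.

Initially, labor force = 140.93 + 16.66 = 157.59 million, so u = 16.66/157.59 = 10.57%.
After the first change, unemployed and labor force both rise by 3.06 → E = 140.93, U = 19.72, labor force = 160.65 million.
After the second change, employed falls and unemployed rises by 5.47; labor force unchanged → E = 135.46, U = 25.19, labor force = 160.65 million.
New unemployment rate = 25.19 / 160.65 = 15.68%.
Change = 15.68% − 10.57% = +5.11 percentage points.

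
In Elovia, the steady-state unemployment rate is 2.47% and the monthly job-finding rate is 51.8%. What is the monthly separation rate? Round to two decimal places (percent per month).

From u* = s/(s+f): s = u·f/(1−u).
s = 0.0247 × 51.8 / (1 − 0.0247) = 1.2795 / 0.9753 ≈ 1.31% per month.

Separation rate ≈ 1.31% per month.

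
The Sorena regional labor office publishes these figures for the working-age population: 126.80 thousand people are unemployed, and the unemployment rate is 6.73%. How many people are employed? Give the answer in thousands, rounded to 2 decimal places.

Labor force = U / u = 126.80 / 0.0673 ≈ 1,884.10 thousand.
Employed = labor force − unemployed = 1,884.10 − 126.80 = 1,757.30 thousand.

About 1,757.30 thousand are employed.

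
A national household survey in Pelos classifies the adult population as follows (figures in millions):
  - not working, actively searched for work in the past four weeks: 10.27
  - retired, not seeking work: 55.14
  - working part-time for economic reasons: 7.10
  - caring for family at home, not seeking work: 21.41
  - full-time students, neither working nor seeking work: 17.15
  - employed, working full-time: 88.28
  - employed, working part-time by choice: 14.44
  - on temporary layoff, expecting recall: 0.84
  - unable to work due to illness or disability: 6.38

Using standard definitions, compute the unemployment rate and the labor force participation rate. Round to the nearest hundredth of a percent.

Employed = 7.10 + 88.28 + 14.44 = 109.82 million (anyone who worked, including part-time for economic reasons, counts as employed).
Unemployed = 10.27 + 0.84 = 11.11 million (jobless and actively searching, or on temporary layoff).
Labor force = 109.82 + 11.11 = 120.93 million.
Not in labor force = 55.14 + 21.41 + 17.15 + 6.38 = 100.08 million (those not working and not actively searching are outside the labor force).
Civilian working-age population = 120.93 + 100.08 = 221.01 million.
Unemployment rate = 11.11 / 120.93 = 9.19%.
Labor force participation rate = 120.93 / 221.01 = 54.72%.

Unemployment rate ≈ 9.19%; labor force participation rate ≈ 54.72%.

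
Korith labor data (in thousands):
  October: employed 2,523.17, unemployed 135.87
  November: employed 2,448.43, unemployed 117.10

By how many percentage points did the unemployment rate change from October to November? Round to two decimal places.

October: labor force = 2,523.17 + 135.87 = 2,659.04; u = 135.87/2,659.04 = 5.11%.
November: labor force = 2,448.43 + 117.10 = 2,565.53; u = 117.10/2,565.53 = 4.56%.
Change = 4.56% − 5.11% = −0.55 pp.

The unemployment rate changed by −0.55 percentage points.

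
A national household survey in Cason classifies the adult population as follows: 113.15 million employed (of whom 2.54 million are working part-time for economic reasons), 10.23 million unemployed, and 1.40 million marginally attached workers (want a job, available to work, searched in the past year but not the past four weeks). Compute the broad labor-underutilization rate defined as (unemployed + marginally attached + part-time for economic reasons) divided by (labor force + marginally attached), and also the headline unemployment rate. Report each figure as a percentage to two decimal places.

Broad underutilization rate ≈ 11.36%; headline unemployment rate ≈ 8.29%.

Labor force = 113.15 + 10.23 = 123.38 million.
Numerator = 10.23 + 1.40 + 2.54 = 14.17 million.
Denominator = 123.38 + 1.40 = 124.78 million.
Broad rate = 14.17 / 124.78 = 11.36%.
Headline unemployment rate = 10.23 / 123.38 = 8.29%.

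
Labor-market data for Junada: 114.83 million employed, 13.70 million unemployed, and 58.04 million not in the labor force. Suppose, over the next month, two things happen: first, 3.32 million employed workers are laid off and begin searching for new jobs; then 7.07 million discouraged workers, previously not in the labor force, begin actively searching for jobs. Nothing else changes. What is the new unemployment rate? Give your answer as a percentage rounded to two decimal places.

Initially, labor force = 114.83 + 13.70 = 128.53 million, so u = 13.70/128.53 = 10.66%.
After the first change, employed falls and unemployed rises by 3.32; labor force unchanged → E = 111.51, U = 17.02, labor force = 128.53 million.
After the second change, unemployed and labor force both rise by 7.07 → E = 111.51, U = 24.09, labor force = 135.60 million.
New unemployment rate = 24.09 / 135.60 = 17.77%.

New unemployment rate ≈ 17.77%.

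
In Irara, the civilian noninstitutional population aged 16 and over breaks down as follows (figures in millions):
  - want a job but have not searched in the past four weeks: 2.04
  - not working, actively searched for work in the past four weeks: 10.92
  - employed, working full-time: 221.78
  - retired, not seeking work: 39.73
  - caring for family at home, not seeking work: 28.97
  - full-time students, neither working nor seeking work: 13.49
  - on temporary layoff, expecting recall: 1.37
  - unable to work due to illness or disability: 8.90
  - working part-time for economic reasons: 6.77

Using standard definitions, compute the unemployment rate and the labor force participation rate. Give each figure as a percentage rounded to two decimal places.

Employed = 221.78 + 6.77 = 228.55 million (anyone who worked, including part-time for economic reasons, counts as employed).
Unemployed = 10.92 + 1.37 = 12.29 million (jobless and actively searching, or on temporary layoff).
Labor force = 228.55 + 12.29 = 240.84 million.
Not in labor force = 2.04 + 39.73 + 28.97 + 13.49 + 8.90 = 93.13 million (those not working and not actively searching are outside the labor force — including those who want a job but have given up searching).
Civilian working-age population = 240.84 + 93.13 = 333.97 million.
Unemployment rate = 12.29 / 240.84 = 5.10%.
Labor force participation rate = 240.84 / 333.97 = 72.11%.

Unemployment rate ≈ 5.10%; labor force participation rate ≈ 72.11%.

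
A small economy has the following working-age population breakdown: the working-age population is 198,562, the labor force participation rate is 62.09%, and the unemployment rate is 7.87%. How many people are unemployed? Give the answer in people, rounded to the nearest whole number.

Labor force = 0.6209 × 198,562 = 123,287.
Unemployed = 0.0787 × 123,287 ≈ 9,703.

About 9,703 are unemployed.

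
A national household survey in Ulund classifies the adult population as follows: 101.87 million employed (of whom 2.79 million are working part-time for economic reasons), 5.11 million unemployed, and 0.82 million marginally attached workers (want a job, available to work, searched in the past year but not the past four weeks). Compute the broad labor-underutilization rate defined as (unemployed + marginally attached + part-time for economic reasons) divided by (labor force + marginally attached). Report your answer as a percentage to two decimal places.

Labor force = 101.87 + 5.11 = 106.98 million.
Numerator = 5.11 + 0.82 + 2.79 = 8.72 million.
Denominator = 106.98 + 0.82 = 107.80 million.
Broad rate = 8.72 / 107.80 = 8.09%.

Broad underutilization rate ≈ 8.09%.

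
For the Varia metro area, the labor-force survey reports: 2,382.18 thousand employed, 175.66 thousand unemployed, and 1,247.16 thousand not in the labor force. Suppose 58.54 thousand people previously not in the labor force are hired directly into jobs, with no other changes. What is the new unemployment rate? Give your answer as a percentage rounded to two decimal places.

Initially, labor force = 2,382.18 + 175.66 = 2,557.84 thousand, so u = 175.66/2,557.84 = 6.87%.
After the change, employed and labor force both rise by 58.54; unemployed unchanged → E = 2,440.72, U = 175.66, labor force = 2,616.38 thousand.
New unemployment rate = 175.66 / 2,616.38 = 6.71%.

New unemployment rate ≈ 6.71%.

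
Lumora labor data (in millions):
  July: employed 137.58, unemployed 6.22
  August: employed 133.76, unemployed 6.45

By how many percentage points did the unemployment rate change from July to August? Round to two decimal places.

The unemployment rate changed by +0.27 percentage points.

July: labor force = 137.58 + 6.22 = 143.80; u = 6.22/143.80 = 4.33%.
August: labor force = 133.76 + 6.45 = 140.21; u = 6.45/140.21 = 4.60%.
Change = 4.60% − 4.33% = +0.27 pp.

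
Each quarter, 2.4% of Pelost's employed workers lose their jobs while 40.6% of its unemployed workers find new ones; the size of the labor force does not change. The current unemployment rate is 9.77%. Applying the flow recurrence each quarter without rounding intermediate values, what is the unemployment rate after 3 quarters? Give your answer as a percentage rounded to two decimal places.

Unemployment rate after three quarters ≈ 6.36%.

With a fixed labor force, u_{t+1} = u_t + s·(1−u_t) − f·u_t = u_t·(1−s−f) + s.
Here 1−s−f = 0.570 and s = 0.024.
u_1 = 0.097700 × 0.570 + 0.024 = 0.079689.
u_2 = 0.079689 × 0.570 + 0.024 = 0.069423.
u_3 = 0.069423 × 0.570 + 0.024 = 0.063571.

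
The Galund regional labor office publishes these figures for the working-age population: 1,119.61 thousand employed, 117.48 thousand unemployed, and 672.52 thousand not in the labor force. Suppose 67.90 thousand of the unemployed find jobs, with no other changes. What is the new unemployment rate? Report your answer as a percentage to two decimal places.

Initially, labor force = 1,119.61 + 117.48 = 1,237.09 thousand, so u = 117.48/1,237.09 = 9.50%.
After the change, unemployed falls and employed rises by 67.90; labor force unchanged → E = 1,187.51, U = 49.58, labor force = 1,237.09 thousand.
New unemployment rate = 49.58 / 1,237.09 = 4.01%.

New unemployment rate ≈ 4.01%.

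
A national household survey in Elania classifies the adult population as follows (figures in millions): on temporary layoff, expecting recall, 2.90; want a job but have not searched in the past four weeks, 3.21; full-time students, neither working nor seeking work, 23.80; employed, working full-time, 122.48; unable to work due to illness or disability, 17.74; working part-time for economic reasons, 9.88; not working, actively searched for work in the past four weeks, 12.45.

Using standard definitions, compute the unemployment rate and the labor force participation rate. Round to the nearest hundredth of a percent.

Employed = 122.48 + 9.88 = 132.36 million (anyone who worked, including part-time for economic reasons, counts as employed).
Unemployed = 2.90 + 12.45 = 15.35 million (jobless and actively searching, or on temporary layoff).
Labor force = 132.36 + 15.35 = 147.71 million.
Not in labor force = 3.21 + 23.80 + 17.74 = 44.75 million (those not working and not actively searching are outside the labor force — including those who want a job but have given up searching).
Civilian working-age population = 147.71 + 44.75 = 192.46 million.
Unemployment rate = 15.35 / 147.71 = 10.39%.
Labor force participation rate = 147.71 / 192.46 = 76.75%.

Unemployment rate ≈ 10.39%; labor force participation rate ≈ 76.75%.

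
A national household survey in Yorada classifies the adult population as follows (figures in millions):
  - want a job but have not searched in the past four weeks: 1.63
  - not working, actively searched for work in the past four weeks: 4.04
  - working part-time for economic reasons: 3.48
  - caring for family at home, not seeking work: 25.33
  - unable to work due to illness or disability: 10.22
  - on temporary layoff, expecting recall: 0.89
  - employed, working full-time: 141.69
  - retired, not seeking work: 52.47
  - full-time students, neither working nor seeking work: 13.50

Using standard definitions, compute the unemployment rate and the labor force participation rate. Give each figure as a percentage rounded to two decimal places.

Unemployment rate ≈ 3.28%; labor force participation rate ≈ 59.27%.

Employed = 3.48 + 141.69 = 145.17 million (anyone who worked, including part-time for economic reasons, counts as employed).
Unemployed = 4.04 + 0.89 = 4.93 million (jobless and actively searching, or on temporary layoff).
Labor force = 145.17 + 4.93 = 150.10 million.
Not in labor force = 1.63 + 25.33 + 10.22 + 52.47 + 13.50 = 103.15 million (those not working and not actively searching are outside the labor force — including those who want a job but have given up searching).
Civilian working-age population = 150.10 + 103.15 = 253.25 million.
Unemployment rate = 4.93 / 150.10 = 3.28%.
Labor force participation rate = 150.10 / 253.25 = 59.27%.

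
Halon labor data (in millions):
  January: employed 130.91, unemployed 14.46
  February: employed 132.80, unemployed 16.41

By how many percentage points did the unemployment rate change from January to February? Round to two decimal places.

January: labor force = 130.91 + 14.46 = 145.37; u = 14.46/145.37 = 9.95%.
February: labor force = 132.80 + 16.41 = 149.21; u = 16.41/149.21 = 11.00%.
Change = 11.00% − 9.95% = +1.05 pp.

The unemployment rate changed by +1.05 percentage points.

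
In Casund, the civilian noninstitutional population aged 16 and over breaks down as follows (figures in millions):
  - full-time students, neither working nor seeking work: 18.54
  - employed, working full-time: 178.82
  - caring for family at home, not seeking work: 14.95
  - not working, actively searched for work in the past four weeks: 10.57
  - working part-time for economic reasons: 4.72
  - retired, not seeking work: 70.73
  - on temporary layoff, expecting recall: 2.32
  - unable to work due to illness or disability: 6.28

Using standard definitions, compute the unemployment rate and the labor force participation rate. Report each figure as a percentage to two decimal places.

Unemployment rate ≈ 6.56%; labor force participation rate ≈ 64.00%.

Employed = 178.82 + 4.72 = 183.54 million (anyone who worked, including part-time for economic reasons, counts as employed).
Unemployed = 10.57 + 2.32 = 12.89 million (jobless and actively searching, or on temporary layoff).
Labor force = 183.54 + 12.89 = 196.43 million.
Not in labor force = 18.54 + 14.95 + 70.73 + 6.28 = 110.50 million (those not working and not actively searching are outside the labor force).
Civilian working-age population = 196.43 + 110.50 = 306.93 million.
Unemployment rate = 12.89 / 196.43 = 6.56%.
Labor force participation rate = 196.43 / 306.93 = 64.00%.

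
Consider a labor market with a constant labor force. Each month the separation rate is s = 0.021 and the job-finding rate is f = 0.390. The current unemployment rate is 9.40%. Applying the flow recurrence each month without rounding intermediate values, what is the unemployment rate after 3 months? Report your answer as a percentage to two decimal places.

Unemployment rate after three months ≈ 5.99%.

With a fixed labor force, u_{t+1} = u_t + s·(1−u_t) − f·u_t = u_t·(1−s−f) + s.
Here 1−s−f = 0.589 and s = 0.021.
u_1 = 0.094000 × 0.589 + 0.021 = 0.076366.
u_2 = 0.076366 × 0.589 + 0.021 = 0.065980.
u_3 = 0.065980 × 0.589 + 0.021 = 0.059862.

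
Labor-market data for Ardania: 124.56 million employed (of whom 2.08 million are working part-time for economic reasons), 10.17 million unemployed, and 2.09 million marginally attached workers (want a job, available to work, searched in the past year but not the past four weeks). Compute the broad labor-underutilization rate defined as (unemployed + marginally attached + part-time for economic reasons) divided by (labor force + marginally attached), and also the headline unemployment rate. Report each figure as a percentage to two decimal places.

Broad underutilization rate ≈ 10.48%; headline unemployment rate ≈ 7.55%.

Labor force = 124.56 + 10.17 = 134.73 million.
Numerator = 10.17 + 2.09 + 2.08 = 14.34 million.
Denominator = 134.73 + 2.09 = 136.82 million.
Broad rate = 14.34 / 136.82 = 10.48%.
Headline unemployment rate = 10.17 / 134.73 = 7.55%.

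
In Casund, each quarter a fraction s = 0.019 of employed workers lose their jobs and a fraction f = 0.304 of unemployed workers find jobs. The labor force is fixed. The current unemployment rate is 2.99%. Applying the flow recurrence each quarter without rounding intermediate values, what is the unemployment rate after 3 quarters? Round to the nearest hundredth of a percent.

Unemployment rate after three quarters ≈ 4.98%.

With a fixed labor force, u_{t+1} = u_t + s·(1−u_t) − f·u_t = u_t·(1−s−f) + s.
Here 1−s−f = 0.677 and s = 0.019.
u_1 = 0.029900 × 0.677 + 0.019 = 0.039242.
u_2 = 0.039242 × 0.677 + 0.019 = 0.045567.
u_3 = 0.045567 × 0.677 + 0.019 = 0.049849.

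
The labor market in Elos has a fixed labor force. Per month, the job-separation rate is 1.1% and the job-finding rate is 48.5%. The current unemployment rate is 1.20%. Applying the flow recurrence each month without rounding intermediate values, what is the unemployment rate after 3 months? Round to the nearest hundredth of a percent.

Unemployment rate after three months ≈ 2.09%.

With a fixed labor force, u_{t+1} = u_t + s·(1−u_t) − f·u_t = u_t·(1−s−f) + s.
Here 1−s−f = 0.504 and s = 0.011.
u_1 = 0.012000 × 0.504 + 0.011 = 0.017048.
u_2 = 0.017048 × 0.504 + 0.011 = 0.019592.
u_3 = 0.019592 × 0.504 + 0.011 = 0.020874.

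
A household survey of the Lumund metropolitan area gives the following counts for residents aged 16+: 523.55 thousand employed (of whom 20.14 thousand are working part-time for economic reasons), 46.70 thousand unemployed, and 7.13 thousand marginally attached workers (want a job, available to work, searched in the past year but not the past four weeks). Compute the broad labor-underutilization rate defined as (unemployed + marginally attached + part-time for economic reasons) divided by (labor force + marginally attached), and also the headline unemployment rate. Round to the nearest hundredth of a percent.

Labor force = 523.55 + 46.70 = 570.25 thousand.
Numerator = 46.70 + 7.13 + 20.14 = 73.97 thousand.
Denominator = 570.25 + 7.13 = 577.38 thousand.
Broad rate = 73.97 / 577.38 = 12.81%.
Headline unemployment rate = 46.70 / 570.25 = 8.19%.

Broad underutilization rate ≈ 12.81%; headline unemployment rate ≈ 8.19%.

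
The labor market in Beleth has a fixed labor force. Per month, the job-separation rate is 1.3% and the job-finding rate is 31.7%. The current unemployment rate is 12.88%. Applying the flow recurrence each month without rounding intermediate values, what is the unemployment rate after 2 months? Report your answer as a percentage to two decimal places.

Unemployment rate after two months ≈ 7.95%.

With a fixed labor force, u_{t+1} = u_t + s·(1−u_t) − f·u_t = u_t·(1−s−f) + s.
Here 1−s−f = 0.670 and s = 0.013.
u_1 = 0.128800 × 0.670 + 0.013 = 0.099296.
u_2 = 0.099296 × 0.670 + 0.013 = 0.079528.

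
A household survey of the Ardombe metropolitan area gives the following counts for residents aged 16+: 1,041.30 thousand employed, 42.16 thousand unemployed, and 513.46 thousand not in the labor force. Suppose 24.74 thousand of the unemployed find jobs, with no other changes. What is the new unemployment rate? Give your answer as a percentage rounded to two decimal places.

Initially, labor force = 1,041.30 + 42.16 = 1,083.46 thousand, so u = 42.16/1,083.46 = 3.89%.
After the change, unemployed falls and employed rises by 24.74; labor force unchanged → E = 1,066.04, U = 17.42, labor force = 1,083.46 thousand.
New unemployment rate = 17.42 / 1,083.46 = 1.61%.

New unemployment rate ≈ 1.61%.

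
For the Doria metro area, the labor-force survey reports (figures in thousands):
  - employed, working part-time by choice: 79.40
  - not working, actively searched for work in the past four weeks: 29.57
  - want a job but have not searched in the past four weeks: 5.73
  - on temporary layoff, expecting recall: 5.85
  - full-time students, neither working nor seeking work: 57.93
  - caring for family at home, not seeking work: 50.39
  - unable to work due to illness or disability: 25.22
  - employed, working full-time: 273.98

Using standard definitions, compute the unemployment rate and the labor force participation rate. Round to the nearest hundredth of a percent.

Employed = 79.40 + 273.98 = 353.38 thousand.
Unemployed = 29.57 + 5.85 = 35.42 thousand (jobless and actively searching, or on temporary layoff).
Labor force = 353.38 + 35.42 = 388.80 thousand.
Not in labor force = 5.73 + 57.93 + 50.39 + 25.22 = 139.27 thousand (those not working and not actively searching are outside the labor force — including those who want a job but have given up searching).
Civilian working-age population = 388.80 + 139.27 = 528.07 thousand.
Unemployment rate = 35.42 / 388.80 = 9.11%.
Labor force participation rate = 388.80 / 528.07 = 73.63%.

Unemployment rate ≈ 9.11%; labor force participation rate ≈ 73.63%.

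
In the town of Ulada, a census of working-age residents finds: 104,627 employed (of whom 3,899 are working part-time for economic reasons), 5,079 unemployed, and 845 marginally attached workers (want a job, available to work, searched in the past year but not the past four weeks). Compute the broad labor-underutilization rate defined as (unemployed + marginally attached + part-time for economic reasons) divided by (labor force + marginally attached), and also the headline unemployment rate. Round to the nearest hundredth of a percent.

Broad underutilization rate ≈ 8.89%; headline unemployment rate ≈ 4.63%.

Labor force = 104,627 + 5,079 = 109,706.
Numerator = 5,079 + 845 + 3,899 = 9,823.
Denominator = 109,706 + 845 = 110,551.
Broad rate = 9,823 / 110,551 = 8.89%.
Headline unemployment rate = 5,079 / 109,706 = 4.63%.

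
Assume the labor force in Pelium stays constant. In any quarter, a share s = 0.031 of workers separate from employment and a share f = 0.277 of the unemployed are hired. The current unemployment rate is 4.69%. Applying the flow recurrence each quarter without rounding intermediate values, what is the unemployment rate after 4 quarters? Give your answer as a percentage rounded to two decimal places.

Unemployment rate after four quarters ≈ 8.83%.

With a fixed labor force, u_{t+1} = u_t + s·(1−u_t) − f·u_t = u_t·(1−s−f) + s.
Here 1−s−f = 0.692 and s = 0.031.
u_1 = 0.046900 × 0.692 + 0.031 = 0.063455.
u_2 = 0.063455 × 0.692 + 0.031 = 0.074911.
u_3 = 0.074911 × 0.692 + 0.031 = 0.082838.
u_4 = 0.082838 × 0.692 + 0.031 = 0.088324.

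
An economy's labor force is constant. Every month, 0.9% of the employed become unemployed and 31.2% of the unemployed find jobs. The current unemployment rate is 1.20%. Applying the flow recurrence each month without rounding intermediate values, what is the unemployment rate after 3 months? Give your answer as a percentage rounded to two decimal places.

With a fixed labor force, u_{t+1} = u_t + s·(1−u_t) − f·u_t = u_t·(1−s−f) + s.
Here 1−s−f = 0.679 and s = 0.009.
u_1 = 0.012000 × 0.679 + 0.009 = 0.017148.
u_2 = 0.017148 × 0.679 + 0.009 = 0.020643.
u_3 = 0.020643 × 0.679 + 0.009 = 0.023017.

Unemployment rate after three months ≈ 2.30%.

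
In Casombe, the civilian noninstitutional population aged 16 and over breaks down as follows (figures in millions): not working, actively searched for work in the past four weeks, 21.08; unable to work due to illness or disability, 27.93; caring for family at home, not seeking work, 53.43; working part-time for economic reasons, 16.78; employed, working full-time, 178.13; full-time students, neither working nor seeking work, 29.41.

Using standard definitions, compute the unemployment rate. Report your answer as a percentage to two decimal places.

Unemployment rate ≈ 9.76%.

Employed = 16.78 + 178.13 = 194.91 million (anyone who worked, including part-time for economic reasons, counts as employed).
Unemployed = 21.08 million.
Labor force = 194.91 + 21.08 = 215.99 million.
Unemployment rate = 21.08 / 215.99 = 9.76%.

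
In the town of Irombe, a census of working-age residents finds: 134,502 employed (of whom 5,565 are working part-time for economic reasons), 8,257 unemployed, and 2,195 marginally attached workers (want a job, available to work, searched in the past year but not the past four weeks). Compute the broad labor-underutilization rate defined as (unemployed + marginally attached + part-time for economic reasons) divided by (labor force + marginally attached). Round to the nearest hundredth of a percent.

Labor force = 134,502 + 8,257 = 142,759.
Numerator = 8,257 + 2,195 + 5,565 = 16,017.
Denominator = 142,759 + 2,195 = 144,954.
Broad rate = 16,017 / 144,954 = 11.05%.

Broad underutilization rate ≈ 11.05%.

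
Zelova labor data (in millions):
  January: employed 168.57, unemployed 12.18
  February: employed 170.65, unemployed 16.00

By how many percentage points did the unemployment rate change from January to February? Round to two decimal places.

The unemployment rate changed by +1.83 percentage points.

January: labor force = 168.57 + 12.18 = 180.75; u = 12.18/180.75 = 6.74%.
February: labor force = 170.65 + 16.00 = 186.65; u = 16.00/186.65 = 8.57%.
Change = 8.57% − 6.74% = +1.83 pp.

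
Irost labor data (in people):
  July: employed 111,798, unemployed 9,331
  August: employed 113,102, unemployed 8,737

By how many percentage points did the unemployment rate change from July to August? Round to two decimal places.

The unemployment rate changed by −0.53 percentage points.

July: labor force = 111,798 + 9,331 = 121,129; u = 9,331/121,129 = 7.70%.
August: labor force = 113,102 + 8,737 = 121,839; u = 8,737/121,839 = 7.17%.
Change = 7.17% − 7.70% = −0.53 pp.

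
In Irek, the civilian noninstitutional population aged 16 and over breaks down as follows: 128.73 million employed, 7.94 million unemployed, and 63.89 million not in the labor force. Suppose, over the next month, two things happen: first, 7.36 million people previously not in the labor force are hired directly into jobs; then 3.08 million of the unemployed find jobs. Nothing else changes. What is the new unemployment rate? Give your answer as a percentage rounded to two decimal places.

New unemployment rate ≈ 3.37%.

Initially, labor force = 128.73 + 7.94 = 136.67 million, so u = 7.94/136.67 = 5.81%.
After the first change, employed and labor force both rise by 7.36; unemployed unchanged → E = 136.09, U = 7.94, labor force = 144.03 million.
After the second change, unemployed falls and employed rises by 3.08; labor force unchanged → E = 139.17, U = 4.86, labor force = 144.03 million.
New unemployment rate = 4.86 / 144.03 = 3.37%.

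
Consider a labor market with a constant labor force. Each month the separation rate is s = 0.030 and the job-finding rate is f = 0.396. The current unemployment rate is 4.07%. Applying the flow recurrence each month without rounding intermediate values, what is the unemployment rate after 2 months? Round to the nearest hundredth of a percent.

With a fixed labor force, u_{t+1} = u_t + s·(1−u_t) − f·u_t = u_t·(1−s−f) + s.
Here 1−s−f = 0.574 and s = 0.030.
u_1 = 0.040700 × 0.574 + 0.030 = 0.053362.
u_2 = 0.053362 × 0.574 + 0.030 = 0.060630.

Unemployment rate after two months ≈ 6.06%.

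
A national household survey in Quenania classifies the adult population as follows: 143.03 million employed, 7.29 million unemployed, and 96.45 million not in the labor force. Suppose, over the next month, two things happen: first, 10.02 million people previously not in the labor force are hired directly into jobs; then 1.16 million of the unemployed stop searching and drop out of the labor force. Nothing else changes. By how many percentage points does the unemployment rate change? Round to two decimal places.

The unemployment rate changes by −1.00 percentage points.

Initially, labor force = 143.03 + 7.29 = 150.32 million, so u = 7.29/150.32 = 4.85%.
After the first change, employed and labor force both rise by 10.02; unemployed unchanged → E = 153.05, U = 7.29, labor force = 160.34 million.
After the second change, unemployed and labor force both fall by 1.16 → E = 153.05, U = 6.13, labor force = 159.18 million.
New unemployment rate = 6.13 / 159.18 = 3.85%.
Change = 3.85% − 4.85% = −1.00 percentage points.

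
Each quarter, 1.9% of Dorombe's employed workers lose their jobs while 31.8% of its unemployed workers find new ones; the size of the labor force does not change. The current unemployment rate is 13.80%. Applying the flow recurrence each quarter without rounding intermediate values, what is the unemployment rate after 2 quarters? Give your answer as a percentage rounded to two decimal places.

With a fixed labor force, u_{t+1} = u_t + s·(1−u_t) − f·u_t = u_t·(1−s−f) + s.
Here 1−s−f = 0.663 and s = 0.019.
u_1 = 0.138000 × 0.663 + 0.019 = 0.110494.
u_2 = 0.110494 × 0.663 + 0.019 = 0.092258.

Unemployment rate after two quarters ≈ 9.23%.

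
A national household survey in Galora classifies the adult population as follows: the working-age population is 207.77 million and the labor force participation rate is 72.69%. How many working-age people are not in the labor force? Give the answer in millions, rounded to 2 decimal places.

About 56.74 million are not in the labor force.

Share not in the labor force = 1 − 0.7269 = 0.2731.
Not in labor force = 0.2731 × 207.77 ≈ 56.74 million.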